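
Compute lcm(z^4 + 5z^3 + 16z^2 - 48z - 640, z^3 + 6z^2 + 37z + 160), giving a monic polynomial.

By polynomial division,
  z^4 + 5z^3 + 16z^2 - 48z - 640 = (z - 1)(z^3 + 6z^2 + 37z + 160) + (-15z^2 - 171z - 480)
  z^3 + 6z^2 + 37z + 160 = (-(1/15)z + 9/25)(-15z^2 - 171z - 480) + ((1664/25)z + 1664/5)
  -15z^2 - 171z - 480 = (-(375/1664)z - 75/52)((1664/25)z + 1664/5) + (0)
Last nonzero remainder: (1664/25)z + 1664/5. Dividing through by 1664/25 gives the monic gcd z + 5.
Then lcm(f, g) = f·g / gcd(f, g); expanding and making the result monic gives the answer.

z^6 + 6z^5 + 53z^4 + 128z^3 - 176z^2 - 2176z - 20480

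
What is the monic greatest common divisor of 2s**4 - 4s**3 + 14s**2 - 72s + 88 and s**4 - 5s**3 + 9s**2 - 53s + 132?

By polynomial division,
  2s**4 - 4s**3 + 14s**2 - 72s + 88 = (2)(s**4 - 5s**3 + 9s**2 - 53s + 132) + (6s**3 - 4s**2 + 34s - 176)
  s**4 - 5s**3 + 9s**2 - 53s + 132 = ((1/6)s - 13/18)(6s**3 - 4s**2 + 34s - 176) + ((4/9)s**2 + (8/9)s + 44/9)
  6s**3 - 4s**2 + 34s - 176 = ((27/2)s - 36)((4/9)s**2 + (8/9)s + 44/9) + (0)
Last nonzero remainder: (4/9)s**2 + (8/9)s + 44/9. Dividing through by 4/9 gives the monic gcd s**2 + 2s + 11.

s**2 + 2s + 11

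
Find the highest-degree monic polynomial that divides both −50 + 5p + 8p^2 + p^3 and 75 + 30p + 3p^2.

25 + 10p + p^2

Apply the Euclidean algorithm:
  p^3 + 8p^2 + 5p − 50 = ((1/3)p − 2/3)(3p^2 + 30p + 75) + (0)
Last nonzero remainder: 3p^2 + 30p + 75. Dividing through by 3 gives the monic gcd p^2 + 10p + 25.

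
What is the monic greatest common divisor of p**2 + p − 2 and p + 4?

1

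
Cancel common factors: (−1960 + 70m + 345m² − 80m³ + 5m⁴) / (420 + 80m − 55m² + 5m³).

By polynomial division,
  5m⁴ − 80m³ + 345m² + 70m − 1960 = (m − 5)(5m³ − 55m² + 80m + 420) + (−10m² + 50m + 140)
  5m³ − 55m² + 80m + 420 = (−(1/2)m + 3)(−10m² + 50m + 140) + (0)
Last nonzero remainder: −10m² + 50m + 140. Dividing through by −10 gives the monic gcd m² − 5m − 14.
Cancel m² − 5m − 14 from numerator and denominator to get the reduced form.

(28 − 11m + m²)/(−6 + m)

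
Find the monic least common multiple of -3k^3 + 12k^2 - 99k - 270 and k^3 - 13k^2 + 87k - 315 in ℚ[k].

k^4 - 11k^3 + 61k^2 - 141k - 630

Apply the Euclidean algorithm:
  -3k^3 + 12k^2 - 99k - 270 = (-3)(k^3 - 13k^2 + 87k - 315) + (-27k^2 + 162k - 1215)
  k^3 - 13k^2 + 87k - 315 = (-(1/27)k + 7/27)(-27k^2 + 162k - 1215) + (0)
Last nonzero remainder: -27k^2 + 162k - 1215. Dividing through by -27 gives the monic gcd k^2 - 6k + 45.
Then lcm(f, g) = f·g / gcd(f, g); expanding and making the result monic gives the answer.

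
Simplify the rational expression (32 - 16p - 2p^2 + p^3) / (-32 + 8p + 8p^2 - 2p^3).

Apply the Euclidean algorithm:
  p^3 - 2p^2 - 16p + 32 = (-1/2)(-2p^3 + 8p^2 + 8p - 32) + (2p^2 - 12p + 16)
  -2p^3 + 8p^2 + 8p - 32 = (-p - 2)(2p^2 - 12p + 16) + (0)
Last nonzero remainder: 2p^2 - 12p + 16. Dividing through by 2 gives the monic gcd p^2 - 6p + 8.
Cancel p^2 - 6p + 8 from numerator and denominator to get the reduced form.

(-4 - p)/(4 + 2p)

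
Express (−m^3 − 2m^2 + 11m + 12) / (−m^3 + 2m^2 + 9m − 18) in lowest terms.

Euclidean algorithm in ℚ[m]:
  −m^3 − 2m^2 + 11m + 12 = (−m^3 + 2m^2 + 9m − 18) + (−4m^2 + 2m + 30)
  −m^3 + 2m^2 + 9m − 18 = ((1/4)m − 3/8)(−4m^2 + 2m + 30) + ((9/4)m − 27/4)
  −4m^2 + 2m + 30 = (−(16/9)m − 40/9)((9/4)m − 27/4) + (0)
Last nonzero remainder: (9/4)m − 27/4. Dividing through by 9/4 gives the monic gcd m − 3.
Cancel m − 3 from numerator and denominator to get the reduced form.

(m^2 + 5m + 4)/(m^2 + m − 6)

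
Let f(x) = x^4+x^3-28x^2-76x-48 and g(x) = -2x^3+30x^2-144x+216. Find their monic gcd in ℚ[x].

By polynomial division,
  x^4+x^3-28x^2-76x-48 = (-(1/2)x-8)(-2x^3+30x^2-144x+216) + (140x^2-1120x+1680)
  -2x^3+30x^2-144x+216 = (-(1/70)x+1/10)(140x^2-1120x+1680) + (-8x+48)
  140x^2-1120x+1680 = (-(35/2)x+35)(-8x+48) + (0)
Last nonzero remainder: -8x+48. Dividing through by -8 gives the monic gcd x-6.

x-6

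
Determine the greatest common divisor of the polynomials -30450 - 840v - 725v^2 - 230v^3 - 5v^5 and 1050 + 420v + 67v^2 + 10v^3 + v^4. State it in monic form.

210 + 42v + 5v^2 + v^3

Euclidean algorithm in ℚ[v]:
  -5v^5 - 230v^3 - 725v^2 - 840v - 30450 = (-5v + 50)(v^4 + 10v^3 + 67v^2 + 420v + 1050) + (-395v^3 - 1975v^2 - 16590v - 82950)
  v^4 + 10v^3 + 67v^2 + 420v + 1050 = (-(1/395)v - 1/79)(-395v^3 - 1975v^2 - 16590v - 82950) + (0)
Last nonzero remainder: -395v^3 - 1975v^2 - 16590v - 82950. Dividing through by -395 gives the monic gcd v^3 + 5v^2 + 42v + 210.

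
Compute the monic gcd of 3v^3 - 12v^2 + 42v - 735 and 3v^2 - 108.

1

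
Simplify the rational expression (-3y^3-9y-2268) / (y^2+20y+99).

(-3y^2+27y-252)/(y+11)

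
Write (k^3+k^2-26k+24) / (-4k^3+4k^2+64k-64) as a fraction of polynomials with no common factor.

By polynomial division,
  k^3+k^2-26k+24 = (-1/4)(-4k^3+4k^2+64k-64) + (2k^2-10k+8)
  -4k^3+4k^2+64k-64 = (-2k-8)(2k^2-10k+8) + (0)
Last nonzero remainder: 2k^2-10k+8. Dividing through by 2 gives the monic gcd k^2-5k+4.
Cancel k^2-5k+4 from numerator and denominator to get the reduced form.

(-k-6)/(4k+16)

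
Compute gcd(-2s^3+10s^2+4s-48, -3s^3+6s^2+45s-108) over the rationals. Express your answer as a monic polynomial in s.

s-3

By polynomial division,
  -2s^3+10s^2+4s-48 = (2/3)(-3s^3+6s^2+45s-108) + (6s^2-26s+24)
  -3s^3+6s^2+45s-108 = (-(1/2)s-7/6)(6s^2-26s+24) + ((80/3)s-80)
  6s^2-26s+24 = ((9/40)s-3/10)((80/3)s-80) + (0)
Last nonzero remainder: (80/3)s-80. Dividing through by 80/3 gives the monic gcd s-3.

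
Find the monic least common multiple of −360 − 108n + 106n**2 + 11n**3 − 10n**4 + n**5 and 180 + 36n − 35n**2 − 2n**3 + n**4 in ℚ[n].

Apply the Euclidean algorithm:
  n**5 − 10n**4 + 11n**3 + 106n**2 − 108n − 360 = (n − 8)(n**4 − 2n**3 − 35n**2 + 36n + 180) + (30n**3 − 210n**2 + 1080)
  n**4 − 2n**3 − 35n**2 + 36n + 180 = ((1/30)n + 1/6)(30n**3 − 210n**2 + 1080) + (0)
Last nonzero remainder: 30n**3 − 210n**2 + 1080. Dividing through by 30 gives the monic gcd n**3 − 7n**2 + 36.
Then lcm(f, g) = f·g / gcd(f, g); expanding and making the result monic gives the answer.

−1800 − 900n + 422n**2 + 161n**3 − 39n**4 − 5n**5 + n**6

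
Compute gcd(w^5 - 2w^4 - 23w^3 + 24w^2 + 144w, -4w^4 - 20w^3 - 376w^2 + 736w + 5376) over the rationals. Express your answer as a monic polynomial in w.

w^2 - w - 12

Repeated division with remainder:
  w^5 - 2w^4 - 23w^3 + 24w^2 + 144w = (-(1/4)w + 7/4)(-4w^4 - 20w^3 - 376w^2 + 736w + 5376) + (-82w^3 + 866w^2 + 200w - 9408)
  -4w^4 - 20w^3 - 376w^2 + 736w + 5376 = ((2/41)w + 1276/1681)(-82w^3 + 866w^2 + 200w - 9408) + (-(1753472/1681)w^2 + (1753472/1681)w + 21041664/1681)
  -82w^3 + 866w^2 + 200w - 9408 = ((68921/876736)w - 11767/15656)(-(1753472/1681)w^2 + (1753472/1681)w + 21041664/1681) + (0)
Last nonzero remainder: -(1753472/1681)w^2 + (1753472/1681)w + 21041664/1681. Dividing through by -1753472/1681 gives the monic gcd w^2 - w - 12.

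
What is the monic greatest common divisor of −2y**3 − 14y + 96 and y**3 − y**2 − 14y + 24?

By polynomial division,
  −2y**3 − 14y + 96 = (−2)(y**3 − y**2 − 14y + 24) + (−2y**2 − 42y + 144)
  y**3 − y**2 − 14y + 24 = (−(1/2)y + 11)(−2y**2 − 42y + 144) + (520y − 1560)
  −2y**2 − 42y + 144 = (−(1/260)y − 6/65)(520y − 1560) + (0)
Last nonzero remainder: 520y − 1560. Dividing through by 520 gives the monic gcd y − 3.

y − 3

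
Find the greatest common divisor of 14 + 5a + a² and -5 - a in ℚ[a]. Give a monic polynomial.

Repeated division with remainder:
  a² + 5a + 14 = (-a)(-a - 5) + (14)
  -a - 5 = (-(1/14)a - 5/14)(14) + (0)
The last nonzero remainder is the constant 14, so the polynomials are coprime and gcd = 1.

1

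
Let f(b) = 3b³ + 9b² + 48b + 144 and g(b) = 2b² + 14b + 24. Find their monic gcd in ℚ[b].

b + 3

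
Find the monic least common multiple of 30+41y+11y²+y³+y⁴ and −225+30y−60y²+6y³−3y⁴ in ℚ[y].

Repeated division with remainder:
  y⁴+y³+11y²+41y+30 = (−1/3)(−3y⁴+6y³−60y²+30y−225) + (3y³−9y²+51y−45)
  −3y⁴+6y³−60y²+30y−225 = (−y−1)(3y³−9y²+51y−45) + (−18y²+36y−270)
  3y³−9y²+51y−45 = (−(1/6)y+1/6)(−18y²+36y−270) + (0)
Last nonzero remainder: −18y²+36y−270. Dividing through by −18 gives the monic gcd y²−2y+15.
Then lcm(f, g) = f·g / gcd(f, g); expanding and making the result monic gives the answer.

150+205y+85y²+46y³+16y⁴+y⁵+y⁶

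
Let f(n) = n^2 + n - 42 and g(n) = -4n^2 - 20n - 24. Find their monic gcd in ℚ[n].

Apply the Euclidean algorithm:
  n^2 + n - 42 = (-1/4)(-4n^2 - 20n - 24) + (-4n - 48)
  -4n^2 - 20n - 24 = (n - 7)(-4n - 48) + (-360)
  -4n - 48 = ((1/90)n + 2/15)(-360) + (0)
The last nonzero remainder is the constant -360, so the polynomials are coprime and gcd = 1.

1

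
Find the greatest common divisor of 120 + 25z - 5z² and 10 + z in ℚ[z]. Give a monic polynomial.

1

Euclidean algorithm in ℚ[z]:
  -5z² + 25z + 120 = (-5z + 75)(z + 10) + (-630)
  z + 10 = (-(1/630)z - 1/63)(-630) + (0)
The last nonzero remainder is the constant -630, so the polynomials are coprime and gcd = 1.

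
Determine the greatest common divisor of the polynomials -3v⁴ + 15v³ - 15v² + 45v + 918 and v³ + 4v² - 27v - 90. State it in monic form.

v + 3

Apply the Euclidean algorithm:
  -3v⁴ + 15v³ - 15v² + 45v + 918 = (-3v + 27)(v³ + 4v² - 27v - 90) + (-204v² + 504v + 3348)
  v³ + 4v² - 27v - 90 = (-(1/204)v - 55/1734)(-204v² + 504v + 3348) + ((1560/289)v + 4680/289)
  -204v² + 504v + 3348 = (-(4913/130)v + 26877/130)((1560/289)v + 4680/289) + (0)
Last nonzero remainder: (1560/289)v + 4680/289. Dividing through by 1560/289 gives the monic gcd v + 3.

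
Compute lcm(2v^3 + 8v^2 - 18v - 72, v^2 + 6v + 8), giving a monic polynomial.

Repeated division with remainder:
  2v^3 + 8v^2 - 18v - 72 = (2v - 4)(v^2 + 6v + 8) + (-10v - 40)
  v^2 + 6v + 8 = (-(1/10)v - 1/5)(-10v - 40) + (0)
Last nonzero remainder: -10v - 40. Dividing through by -10 gives the monic gcd v + 4.
Then lcm(f, g) = f·g / gcd(f, g); expanding and making the result monic gives the answer.

v^4 + 6v^3 - v^2 - 54v - 72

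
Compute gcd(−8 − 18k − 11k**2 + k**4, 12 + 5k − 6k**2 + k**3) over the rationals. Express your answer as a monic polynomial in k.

Euclidean algorithm in ℚ[k]:
  k**4 − 11k**2 − 18k − 8 = (k + 6)(k**3 − 6k**2 + 5k + 12) + (20k**2 − 60k − 80)
  k**3 − 6k**2 + 5k + 12 = ((1/20)k − 3/20)(20k**2 − 60k − 80) + (0)
Last nonzero remainder: 20k**2 − 60k − 80. Dividing through by 20 gives the monic gcd k**2 − 3k − 4.

−4 − 3k + k**2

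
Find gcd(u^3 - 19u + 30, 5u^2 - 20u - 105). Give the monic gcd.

By polynomial division,
  u^3 - 19u + 30 = ((1/5)u + 4/5)(5u^2 - 20u - 105) + (18u + 114)
  5u^2 - 20u - 105 = ((5/18)u - 155/54)(18u + 114) + (2000/9)
  18u + 114 = ((81/1000)u + 513/1000)(2000/9) + (0)
The last nonzero remainder is the constant 2000/9, so the polynomials are coprime and gcd = 1.

1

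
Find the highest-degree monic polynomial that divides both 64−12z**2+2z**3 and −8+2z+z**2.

1

Repeated division with remainder:
  2z**3−12z**2+64 = (2z−16)(z**2+2z−8) + (48z−64)
  z**2+2z−8 = ((1/48)z+5/72)(48z−64) + (−32/9)
  48z−64 = (−(27/2)z+18)(−32/9) + (0)
The last nonzero remainder is the constant −32/9, so the polynomials are coprime and gcd = 1.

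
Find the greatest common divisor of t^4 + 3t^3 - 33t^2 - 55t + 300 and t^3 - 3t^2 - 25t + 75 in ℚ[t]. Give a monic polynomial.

t^2 + 2t - 15

Repeated division with remainder:
  t^4 + 3t^3 - 33t^2 - 55t + 300 = (t + 6)(t^3 - 3t^2 - 25t + 75) + (10t^2 + 20t - 150)
  t^3 - 3t^2 - 25t + 75 = ((1/10)t - 1/2)(10t^2 + 20t - 150) + (0)
Last nonzero remainder: 10t^2 + 20t - 150. Dividing through by 10 gives the monic gcd t^2 + 2t - 15.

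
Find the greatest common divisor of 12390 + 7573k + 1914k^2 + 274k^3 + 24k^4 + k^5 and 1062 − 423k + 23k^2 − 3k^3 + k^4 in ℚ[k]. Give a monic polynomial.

59 + 6k + k^2

By polynomial division,
  k^5 + 24k^4 + 274k^3 + 1914k^2 + 7573k + 12390 = (k + 27)(k^4 − 3k^3 + 23k^2 − 423k + 1062) + (332k^3 + 1716k^2 + 17932k − 16284)
  k^4 − 3k^3 + 23k^2 − 423k + 1062 = ((1/332)k − 339/13778)(332k^3 + 1716k^2 + 17932k − 16284) + ((77220/6889)k^2 + (463320/6889)k + 4555980/6889)
  332k^3 + 1716k^2 + 17932k − 16284 = ((571787/19305)k − 158447/6435)((77220/6889)k^2 + (463320/6889)k + 4555980/6889) + (0)
Last nonzero remainder: (77220/6889)k^2 + (463320/6889)k + 4555980/6889. Dividing through by 77220/6889 gives the monic gcd k^2 + 6k + 59.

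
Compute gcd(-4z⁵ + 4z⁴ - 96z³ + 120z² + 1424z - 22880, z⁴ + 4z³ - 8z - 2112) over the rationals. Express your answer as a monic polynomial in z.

z² + 2z + 44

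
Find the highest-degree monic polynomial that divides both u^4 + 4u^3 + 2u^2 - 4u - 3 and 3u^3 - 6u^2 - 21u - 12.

u^2 + 2u + 1

Apply the Euclidean algorithm:
  u^4 + 4u^3 + 2u^2 - 4u - 3 = ((1/3)u + 2)(3u^3 - 6u^2 - 21u - 12) + (21u^2 + 42u + 21)
  3u^3 - 6u^2 - 21u - 12 = ((1/7)u - 4/7)(21u^2 + 42u + 21) + (0)
Last nonzero remainder: 21u^2 + 42u + 21. Dividing through by 21 gives the monic gcd u^2 + 2u + 1.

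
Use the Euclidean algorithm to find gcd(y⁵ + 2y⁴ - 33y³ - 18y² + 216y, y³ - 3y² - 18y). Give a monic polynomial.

y² + 3y

Apply the Euclidean algorithm:
  y⁵ + 2y⁴ - 33y³ - 18y² + 216y = (y² + 5y)(y³ - 3y² - 18y) + (72y² + 216y)
  y³ - 3y² - 18y = ((1/72)y - 1/12)(72y² + 216y) + (0)
Last nonzero remainder: 72y² + 216y. Dividing through by 72 gives the monic gcd y² + 3y.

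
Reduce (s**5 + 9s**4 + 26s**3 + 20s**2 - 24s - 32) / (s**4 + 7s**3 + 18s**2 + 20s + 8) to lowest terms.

(s**2 + 3s - 4)/(s + 1)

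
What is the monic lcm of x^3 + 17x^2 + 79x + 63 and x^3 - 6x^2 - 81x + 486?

By polynomial division,
  x^3 + 17x^2 + 79x + 63 = (x^3 - 6x^2 - 81x + 486) + (23x^2 + 160x - 423)
  x^3 - 6x^2 - 81x + 486 = ((1/23)x - 298/529)(23x^2 + 160x - 423) + ((14560/529)x + 131040/529)
  23x^2 + 160x - 423 = ((12167/14560)x - 24863/14560)((14560/529)x + 131040/529) + (0)
Last nonzero remainder: (14560/529)x + 131040/529. Dividing through by 14560/529 gives the monic gcd x + 9.
Then lcm(f, g) = f·g / gcd(f, g); expanding and making the result monic gives the answer.

x^5 + 2x^4 - 122x^3 - 204x^2 + 3321x + 3402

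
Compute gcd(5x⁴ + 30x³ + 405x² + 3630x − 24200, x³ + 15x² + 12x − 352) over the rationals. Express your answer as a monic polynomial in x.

x − 4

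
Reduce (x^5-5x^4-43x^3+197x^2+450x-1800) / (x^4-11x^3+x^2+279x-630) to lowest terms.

(x^2-x-20)/(x-7)

Apply the Euclidean algorithm:
  x^5-5x^4-43x^3+197x^2+450x-1800 = (x+6)(x^4-11x^3+x^2+279x-630) + (22x^3-88x^2-594x+1980)
  x^4-11x^3+x^2+279x-630 = ((1/22)x-7/22)(22x^3-88x^2-594x+1980) + (0)
Last nonzero remainder: 22x^3-88x^2-594x+1980. Dividing through by 22 gives the monic gcd x^3-4x^2-27x+90.
Cancel x^3-4x^2-27x+90 from numerator and denominator to get the reduced form.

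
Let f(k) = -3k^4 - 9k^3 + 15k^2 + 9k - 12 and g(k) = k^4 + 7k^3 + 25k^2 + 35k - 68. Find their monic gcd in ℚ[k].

Repeated division with remainder:
  -3k^4 - 9k^3 + 15k^2 + 9k - 12 = (-3)(k^4 + 7k^3 + 25k^2 + 35k - 68) + (12k^3 + 90k^2 + 114k - 216)
  k^4 + 7k^3 + 25k^2 + 35k - 68 = ((1/12)k - 1/24)(12k^3 + 90k^2 + 114k - 216) + ((77/4)k^2 + (231/4)k - 77)
  12k^3 + 90k^2 + 114k - 216 = ((48/77)k + 216/77)((77/4)k^2 + (231/4)k - 77) + (0)
Last nonzero remainder: (77/4)k^2 + (231/4)k - 77. Dividing through by 77/4 gives the monic gcd k^2 + 3k - 4.

k^2 + 3k - 4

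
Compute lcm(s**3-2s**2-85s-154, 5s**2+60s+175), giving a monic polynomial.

Repeated division with remainder:
  s**3-2s**2-85s-154 = ((1/5)s-14/5)(5s**2+60s+175) + (48s+336)
  5s**2+60s+175 = ((5/48)s+25/48)(48s+336) + (0)
Last nonzero remainder: 48s+336. Dividing through by 48 gives the monic gcd s+7.
Then lcm(f, g) = f·g / gcd(f, g); expanding and making the result monic gives the answer.

s**4+3s**3-95s**2-579s-770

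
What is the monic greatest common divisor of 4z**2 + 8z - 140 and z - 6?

1

Apply the Euclidean algorithm:
  4z**2 + 8z - 140 = (4z + 32)(z - 6) + (52)
  z - 6 = ((1/52)z - 3/26)(52) + (0)
The last nonzero remainder is the constant 52, so the polynomials are coprime and gcd = 1.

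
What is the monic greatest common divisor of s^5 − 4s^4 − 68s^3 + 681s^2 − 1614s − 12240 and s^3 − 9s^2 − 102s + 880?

s^2 + 2s − 80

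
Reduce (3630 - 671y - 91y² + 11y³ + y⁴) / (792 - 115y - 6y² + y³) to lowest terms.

By polynomial division,
  y⁴ + 11y³ - 91y² - 671y + 3630 = (y + 17)(y³ - 6y² - 115y + 792) + (126y² + 492y - 9834)
  y³ - 6y² - 115y + 792 = ((1/126)y - 104/1323)(126y² + 492y - 9834) + ((760/441)y + 8360/441)
  126y² + 492y - 9834 = ((27783/380)y - 197127/380)((760/441)y + 8360/441) + (0)
Last nonzero remainder: (760/441)y + 8360/441. Dividing through by 760/441 gives the monic gcd y + 11.
Cancel y + 11 from numerator and denominator to get the reduced form.

(330 - 91y + y³)/(72 - 17y + y²)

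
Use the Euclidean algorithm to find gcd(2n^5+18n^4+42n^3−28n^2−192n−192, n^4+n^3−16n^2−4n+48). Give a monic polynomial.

n^2+2n−8

Apply the Euclidean algorithm:
  2n^5+18n^4+42n^3−28n^2−192n−192 = (2n+16)(n^4+n^3−16n^2−4n+48) + (58n^3+236n^2−224n−960)
  n^4+n^3−16n^2−4n+48 = ((1/58)n−89/1682)(58n^3+236n^2−224n−960) + ((294/841)n^2+(588/841)n−2352/841)
  58n^3+236n^2−224n−960 = ((24389/147)n+16820/49)((294/841)n^2+(588/841)n−2352/841) + (0)
Last nonzero remainder: (294/841)n^2+(588/841)n−2352/841. Dividing through by 294/841 gives the monic gcd n^2+2n−8.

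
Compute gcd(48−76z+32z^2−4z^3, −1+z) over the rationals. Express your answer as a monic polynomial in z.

−1+z

By polynomial division,
  −4z^3+32z^2−76z+48 = (−4z^2+28z−48)(z−1) + (0)
The last nonzero remainder z−1 is already monic.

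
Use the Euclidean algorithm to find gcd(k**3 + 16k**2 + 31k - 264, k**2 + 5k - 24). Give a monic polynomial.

Euclidean algorithm in ℚ[k]:
  k**3 + 16k**2 + 31k - 264 = (k + 11)(k**2 + 5k - 24) + (0)
The last nonzero remainder k**2 + 5k - 24 is already monic.

k**2 + 5k - 24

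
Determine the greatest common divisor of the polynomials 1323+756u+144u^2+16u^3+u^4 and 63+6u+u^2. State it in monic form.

Repeated division with remainder:
  u^4+16u^3+144u^2+756u+1323 = (u^2+10u+21)(u^2+6u+63) + (0)
The last nonzero remainder u^2+6u+63 is already monic.

63+6u+u^2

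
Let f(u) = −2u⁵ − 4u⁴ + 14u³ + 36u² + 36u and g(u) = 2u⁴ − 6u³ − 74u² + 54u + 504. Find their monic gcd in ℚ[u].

u² − 9

By polynomial division,
  −2u⁵ − 4u⁴ + 14u³ + 36u² + 36u = (−u − 5)(2u⁴ − 6u³ − 74u² + 54u + 504) + (−90u³ − 280u² + 810u + 2520)
  2u⁴ − 6u³ − 74u² + 54u + 504 = (−(1/45)u + 11/81)(−90u³ − 280u² + 810u + 2520) + (−(1456/81)u² + 1456/9)
  −90u³ − 280u² + 810u + 2520 = ((3645/728)u + 405/26)(−(1456/81)u² + 1456/9) + (0)
Last nonzero remainder: −(1456/81)u² + 1456/9. Dividing through by −1456/81 gives the monic gcd u² − 9.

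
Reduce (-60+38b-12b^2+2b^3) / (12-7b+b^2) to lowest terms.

(20-6b+2b^2)/(-4+b)

By polynomial division,
  2b^3-12b^2+38b-60 = (2b+2)(b^2-7b+12) + (28b-84)
  b^2-7b+12 = ((1/28)b-1/7)(28b-84) + (0)
Last nonzero remainder: 28b-84. Dividing through by 28 gives the monic gcd b-3.
Cancel b-3 from numerator and denominator to get the reduced form.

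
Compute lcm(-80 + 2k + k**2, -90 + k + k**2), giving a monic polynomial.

720 - 98k - 7k**2 + k**3

Apply the Euclidean algorithm:
  k**2 + 2k - 80 = (k**2 + k - 90) + (k + 10)
  k**2 + k - 90 = (k - 9)(k + 10) + (0)
The last nonzero remainder k + 10 is already monic.
Then lcm(f, g) = f·g / gcd(f, g); expanding and making the result monic gives the answer.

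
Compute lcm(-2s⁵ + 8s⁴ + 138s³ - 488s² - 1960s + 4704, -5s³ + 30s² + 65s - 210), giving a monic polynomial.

s⁶ - s⁵ - 81s⁴ + 37s³ + 1712s² + 588s - 7056

By polynomial division,
  -2s⁵ + 8s⁴ + 138s³ - 488s² - 1960s + 4704 = ((2/5)s² + (4/5)s - 88/5)(-5s³ + 30s² + 65s - 210) + (72s² - 648s + 1008)
  -5s³ + 30s² + 65s - 210 = (-(5/72)s - 5/24)(72s² - 648s + 1008) + (0)
Last nonzero remainder: 72s² - 648s + 1008. Dividing through by 72 gives the monic gcd s² - 9s + 14.
Then lcm(f, g) = f·g / gcd(f, g); expanding and making the result monic gives the answer.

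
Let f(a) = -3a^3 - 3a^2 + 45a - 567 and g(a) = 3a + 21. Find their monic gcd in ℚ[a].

a + 7

By polynomial division,
  -3a^3 - 3a^2 + 45a - 567 = (-a^2 + 6a - 27)(3a + 21) + (0)
Last nonzero remainder: 3a + 21. Dividing through by 3 gives the monic gcd a + 7.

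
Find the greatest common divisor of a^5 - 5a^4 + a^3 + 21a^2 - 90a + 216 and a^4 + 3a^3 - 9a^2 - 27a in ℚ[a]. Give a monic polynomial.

a^2 - 9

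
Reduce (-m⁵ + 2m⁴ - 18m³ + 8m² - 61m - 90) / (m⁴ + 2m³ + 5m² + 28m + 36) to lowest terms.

By polynomial division,
  -m⁵ + 2m⁴ - 18m³ + 8m² - 61m - 90 = (-m + 4)(m⁴ + 2m³ + 5m² + 28m + 36) + (-21m³ + 16m² - 137m - 234)
  m⁴ + 2m³ + 5m² + 28m + 36 = (-(1/21)m - 58/441)(-21m³ + 16m² - 137m - 234) + ((256/441)m² - (512/441)m + 256/49)
  -21m³ + 16m² - 137m - 234 = (-(9261/256)m - 5733/128)((256/441)m² - (512/441)m + 256/49) + (0)
Last nonzero remainder: (256/441)m² - (512/441)m + 256/49. Dividing through by 256/441 gives the monic gcd m² - 2m + 9.
Cancel m² - 2m + 9 from numerator and denominator to get the reduced form.

(-m³ - 9m - 10)/(m² + 4m + 4)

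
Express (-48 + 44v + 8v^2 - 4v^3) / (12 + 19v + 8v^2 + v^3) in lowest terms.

Apply the Euclidean algorithm:
  -4v^3 + 8v^2 + 44v - 48 = (-4)(v^3 + 8v^2 + 19v + 12) + (40v^2 + 120v)
  v^3 + 8v^2 + 19v + 12 = ((1/40)v + 1/8)(40v^2 + 120v) + (4v + 12)
  40v^2 + 120v = (10v)(4v + 12) + (0)
Last nonzero remainder: 4v + 12. Dividing through by 4 gives the monic gcd v + 3.
Cancel v + 3 from numerator and denominator to get the reduced form.

(-16 + 20v - 4v^2)/(4 + 5v + v^2)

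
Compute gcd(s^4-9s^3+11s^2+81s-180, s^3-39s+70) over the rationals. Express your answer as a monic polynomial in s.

Apply the Euclidean algorithm:
  s^4-9s^3+11s^2+81s-180 = (s-9)(s^3-39s+70) + (50s^2-340s+450)
  s^3-39s+70 = ((1/50)s+17/125)(50s^2-340s+450) + (-(44/25)s+44/5)
  50s^2-340s+450 = (-(625/22)s+1125/22)(-(44/25)s+44/5) + (0)
Last nonzero remainder: -(44/25)s+44/5. Dividing through by -44/25 gives the monic gcd s-5.

s-5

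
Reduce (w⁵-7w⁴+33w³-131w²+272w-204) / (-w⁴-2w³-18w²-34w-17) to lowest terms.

Apply the Euclidean algorithm:
  w⁵-7w⁴+33w³-131w²+272w-204 = (-w+9)(-w⁴-2w³-18w²-34w-17) + (33w³-3w²+561w-51)
  -w⁴-2w³-18w²-34w-17 = (-(1/33)w-23/363)(33w³-3w²+561w-51) + (-(144/121)w²-2448/121)
  33w³-3w²+561w-51 = (-(1331/48)w+121/48)(-(144/121)w²-2448/121) + (0)
Last nonzero remainder: -(144/121)w²-2448/121. Dividing through by -144/121 gives the monic gcd w²+17.
Cancel w²+17 from numerator and denominator to get the reduced form.

(-w³+7w²-16w+12)/(w²+2w+1)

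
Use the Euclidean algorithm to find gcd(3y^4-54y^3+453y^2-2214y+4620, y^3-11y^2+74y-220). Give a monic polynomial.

Euclidean algorithm in ℚ[y]:
  3y^4-54y^3+453y^2-2214y+4620 = (3y-21)(y^3-11y^2+74y-220) + (0)
The last nonzero remainder y^3-11y^2+74y-220 is already monic.

y^3-11y^2+74y-220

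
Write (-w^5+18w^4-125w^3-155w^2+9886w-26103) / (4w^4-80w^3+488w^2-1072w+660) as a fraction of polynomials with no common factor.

Apply the Euclidean algorithm:
  -w^5+18w^4-125w^3-155w^2+9886w-26103 = (-(1/4)w-1/2)(4w^4-80w^3+488w^2-1072w+660) + (-43w^3-179w^2+9515w-25773)
  4w^4-80w^3+488w^2-1072w+660 = (-(4/43)w+4156/1849)(-43w^3-179w^2+9515w-25773) + ((3282816/1849)w^2-(45959424/1849)w+108332928/1849)
  -43w^3-179w^2+9515w-25773 = (-(79507/3282816)w-1444069/3282816)((3282816/1849)w^2-(45959424/1849)w+108332928/1849) + (0)
Last nonzero remainder: (3282816/1849)w^2-(45959424/1849)w+108332928/1849. Dividing through by 3282816/1849 gives the monic gcd w^2-14w+33.
Cancel w^2-14w+33 from numerator and denominator to get the reduced form.

(-w^3+4w^2-36w-791)/(4w^2-24w+20)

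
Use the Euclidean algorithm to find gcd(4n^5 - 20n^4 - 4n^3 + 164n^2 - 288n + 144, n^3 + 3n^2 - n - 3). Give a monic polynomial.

n^2 + 2n - 3

By polynomial division,
  4n^5 - 20n^4 - 4n^3 + 164n^2 - 288n + 144 = (4n^2 - 32n + 96)(n^3 + 3n^2 - n - 3) + (-144n^2 - 288n + 432)
  n^3 + 3n^2 - n - 3 = (-(1/144)n - 1/144)(-144n^2 - 288n + 432) + (0)
Last nonzero remainder: -144n^2 - 288n + 432. Dividing through by -144 gives the monic gcd n^2 + 2n - 3.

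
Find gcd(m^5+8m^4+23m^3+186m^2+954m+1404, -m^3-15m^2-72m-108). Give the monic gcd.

Repeated division with remainder:
  m^5+8m^4+23m^3+186m^2+954m+1404 = (-m^2+7m-56)(-m^3-15m^2-72m-108) + (-258m^2-2322m-4644)
  -m^3-15m^2-72m-108 = ((1/258)m+1/43)(-258m^2-2322m-4644) + (0)
Last nonzero remainder: -258m^2-2322m-4644. Dividing through by -258 gives the monic gcd m^2+9m+18.

m^2+9m+18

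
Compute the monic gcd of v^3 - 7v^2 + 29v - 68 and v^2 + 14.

Repeated division with remainder:
  v^3 - 7v^2 + 29v - 68 = (v - 7)(v^2 + 14) + (15v + 30)
  v^2 + 14 = ((1/15)v - 2/15)(15v + 30) + (18)
  15v + 30 = ((5/6)v + 5/3)(18) + (0)
The last nonzero remainder is the constant 18, so the polynomials are coprime and gcd = 1.

1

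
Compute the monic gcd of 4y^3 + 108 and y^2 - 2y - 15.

y + 3

By polynomial division,
  4y^3 + 108 = (4y + 8)(y^2 - 2y - 15) + (76y + 228)
  y^2 - 2y - 15 = ((1/76)y - 5/76)(76y + 228) + (0)
Last nonzero remainder: 76y + 228. Dividing through by 76 gives the monic gcd y + 3.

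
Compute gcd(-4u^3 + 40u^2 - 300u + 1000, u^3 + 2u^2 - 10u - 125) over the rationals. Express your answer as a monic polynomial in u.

Euclidean algorithm in ℚ[u]:
  -4u^3 + 40u^2 - 300u + 1000 = (-4)(u^3 + 2u^2 - 10u - 125) + (48u^2 - 340u + 500)
  u^3 + 2u^2 - 10u - 125 = ((1/48)u + 109/576)(48u^2 - 340u + 500) + ((6325/144)u - 31625/144)
  48u^2 - 340u + 500 = ((6912/6325)u - 576/253)((6325/144)u - 31625/144) + (0)
Last nonzero remainder: (6325/144)u - 31625/144. Dividing through by 6325/144 gives the monic gcd u - 5.

u - 5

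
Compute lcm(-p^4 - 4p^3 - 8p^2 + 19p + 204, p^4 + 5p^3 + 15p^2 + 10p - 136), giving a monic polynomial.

p^5 + 2p^4 - 35p^2 - 166p + 408

Apply the Euclidean algorithm:
  -p^4 - 4p^3 - 8p^2 + 19p + 204 = (-1)(p^4 + 5p^3 + 15p^2 + 10p - 136) + (p^3 + 7p^2 + 29p + 68)
  p^4 + 5p^3 + 15p^2 + 10p - 136 = (p - 2)(p^3 + 7p^2 + 29p + 68) + (0)
The last nonzero remainder p^3 + 7p^2 + 29p + 68 is already monic.
Then lcm(f, g) = f·g / gcd(f, g); expanding and making the result monic gives the answer.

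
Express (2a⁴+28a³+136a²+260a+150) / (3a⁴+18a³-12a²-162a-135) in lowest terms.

Repeated division with remainder:
  2a⁴+28a³+136a²+260a+150 = (2/3)(3a⁴+18a³-12a²-162a-135) + (16a³+144a²+368a+240)
  3a⁴+18a³-12a²-162a-135 = ((3/16)a-9/16)(16a³+144a²+368a+240) + (0)
Last nonzero remainder: 16a³+144a²+368a+240. Dividing through by 16 gives the monic gcd a³+9a²+23a+15.
Cancel a³+9a²+23a+15 from numerator and denominator to get the reduced form.

(2a+10)/(3a-9)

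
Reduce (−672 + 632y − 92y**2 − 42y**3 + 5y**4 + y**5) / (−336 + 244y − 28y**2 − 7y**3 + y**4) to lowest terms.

(−14 + 5y + y**2)/(−7 + y)

Apply the Euclidean algorithm:
  y**5 + 5y**4 − 42y**3 − 92y**2 + 632y − 672 = (y + 12)(y**4 − 7y**3 − 28y**2 + 244y − 336) + (70y**3 − 1960y + 3360)
  y**4 − 7y**3 − 28y**2 + 244y − 336 = ((1/70)y − 1/10)(70y**3 − 1960y + 3360) + (0)
Last nonzero remainder: 70y**3 − 1960y + 3360. Dividing through by 70 gives the monic gcd y**3 − 28y + 48.
Cancel y**3 − 28y + 48 from numerator and denominator to get the reduced form.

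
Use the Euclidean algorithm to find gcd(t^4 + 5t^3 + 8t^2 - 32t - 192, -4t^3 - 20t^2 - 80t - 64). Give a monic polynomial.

t^2 + 4t + 16

Euclidean algorithm in ℚ[t]:
  t^4 + 5t^3 + 8t^2 - 32t - 192 = (-(1/4)t)(-4t^3 - 20t^2 - 80t - 64) + (-12t^2 - 48t - 192)
  -4t^3 - 20t^2 - 80t - 64 = ((1/3)t + 1/3)(-12t^2 - 48t - 192) + (0)
Last nonzero remainder: -12t^2 - 48t - 192. Dividing through by -12 gives the monic gcd t^2 + 4t + 16.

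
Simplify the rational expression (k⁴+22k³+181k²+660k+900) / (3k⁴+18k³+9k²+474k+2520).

(k²+11k+30)/(3k²-15k+84)

Euclidean algorithm in ℚ[k]:
  k⁴+22k³+181k²+660k+900 = (1/3)(3k⁴+18k³+9k²+474k+2520) + (16k³+178k²+502k+60)
  3k⁴+18k³+9k²+474k+2520 = ((3/16)k-123/128)(16k³+178k²+502k+60) + ((5499/64)k²+(60489/64)k+82485/32)
  16k³+178k²+502k+60 = ((1024/5499)k+128/5499)((5499/64)k²+(60489/64)k+82485/32) + (0)
Last nonzero remainder: (5499/64)k²+(60489/64)k+82485/32. Dividing through by 5499/64 gives the monic gcd k²+11k+30.
Cancel k²+11k+30 from numerator and denominator to get the reduced form.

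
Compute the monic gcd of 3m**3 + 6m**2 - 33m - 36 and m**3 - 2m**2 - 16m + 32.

By polynomial division,
  3m**3 + 6m**2 - 33m - 36 = (3)(m**3 - 2m**2 - 16m + 32) + (12m**2 + 15m - 132)
  m**3 - 2m**2 - 16m + 32 = ((1/12)m - 13/48)(12m**2 + 15m - 132) + (-(15/16)m - 15/4)
  12m**2 + 15m - 132 = (-(64/5)m + 176/5)(-(15/16)m - 15/4) + (0)
Last nonzero remainder: -(15/16)m - 15/4. Dividing through by -15/16 gives the monic gcd m + 4.

m + 4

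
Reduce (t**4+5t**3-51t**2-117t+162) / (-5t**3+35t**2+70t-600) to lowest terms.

(-t**3-11t**2-15t+27)/(5t**2-5t-100)

Euclidean algorithm in ℚ[t]:
  t**4+5t**3-51t**2-117t+162 = (-(1/5)t-12/5)(-5t**3+35t**2+70t-600) + (47t**2-69t-1278)
  -5t**3+35t**2+70t-600 = (-(5/47)t+1300/2209)(47t**2-69t-1278) + (-(56000/2209)t+336000/2209)
  47t**2-69t-1278 = (-(103823/56000)t-470517/56000)(-(56000/2209)t+336000/2209) + (0)
Last nonzero remainder: -(56000/2209)t+336000/2209. Dividing through by -56000/2209 gives the monic gcd t-6.
Cancel t-6 from numerator and denominator to get the reduced form.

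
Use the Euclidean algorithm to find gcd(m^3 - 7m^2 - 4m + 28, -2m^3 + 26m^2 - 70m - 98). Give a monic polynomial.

m - 7

Repeated division with remainder:
  m^3 - 7m^2 - 4m + 28 = (-1/2)(-2m^3 + 26m^2 - 70m - 98) + (6m^2 - 39m - 21)
  -2m^3 + 26m^2 - 70m - 98 = (-(1/3)m + 13/6)(6m^2 - 39m - 21) + ((15/2)m - 105/2)
  6m^2 - 39m - 21 = ((4/5)m + 2/5)((15/2)m - 105/2) + (0)
Last nonzero remainder: (15/2)m - 105/2. Dividing through by 15/2 gives the monic gcd m - 7.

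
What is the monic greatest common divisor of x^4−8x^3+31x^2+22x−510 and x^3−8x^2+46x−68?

x^2−6x+34

Euclidean algorithm in ℚ[x]:
  x^4−8x^3+31x^2+22x−510 = (x)(x^3−8x^2+46x−68) + (−15x^2+90x−510)
  x^3−8x^2+46x−68 = (−(1/15)x+2/15)(−15x^2+90x−510) + (0)
Last nonzero remainder: −15x^2+90x−510. Dividing through by −15 gives the monic gcd x^2−6x+34.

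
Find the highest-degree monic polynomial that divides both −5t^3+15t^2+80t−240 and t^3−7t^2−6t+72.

Repeated division with remainder:
  −5t^3+15t^2+80t−240 = (−5)(t^3−7t^2−6t+72) + (−20t^2+50t+120)
  t^3−7t^2−6t+72 = (−(1/20)t+9/40)(−20t^2+50t+120) + (−(45/4)t+45)
  −20t^2+50t+120 = ((16/9)t+8/3)(−(45/4)t+45) + (0)
Last nonzero remainder: −(45/4)t+45. Dividing through by −45/4 gives the monic gcd t−4.

t−4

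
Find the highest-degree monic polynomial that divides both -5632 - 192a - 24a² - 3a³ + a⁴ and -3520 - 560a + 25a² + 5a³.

-88 - 3a + a²

Apply the Euclidean algorithm:
  a⁴ - 3a³ - 24a² - 192a - 5632 = ((1/5)a - 8/5)(5a³ + 25a² - 560a - 3520) + (128a² - 384a - 11264)
  5a³ + 25a² - 560a - 3520 = ((5/128)a + 5/16)(128a² - 384a - 11264) + (0)
Last nonzero remainder: 128a² - 384a - 11264. Dividing through by 128 gives the monic gcd a² - 3a - 88.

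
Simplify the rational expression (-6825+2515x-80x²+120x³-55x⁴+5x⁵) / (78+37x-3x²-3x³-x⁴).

By polynomial division,
  5x⁵-55x⁴+120x³-80x²+2515x-6825 = (-5x+70)(-x⁴-3x³-3x²+37x+78) + (315x³+315x²+315x-12285)
  -x⁴-3x³-3x²+37x+78 = (-(1/315)x-2/315)(315x³+315x²+315x-12285) + (0)
Last nonzero remainder: 315x³+315x²+315x-12285. Dividing through by 315 gives the monic gcd x³+x²+x-39.
Cancel x³+x²+x-39 from numerator and denominator to get the reduced form.

(-175+60x-5x²)/(2+x)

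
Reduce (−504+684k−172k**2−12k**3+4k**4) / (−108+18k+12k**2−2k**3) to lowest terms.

Apply the Euclidean algorithm:
  4k**4−12k**3−172k**2+684k−504 = (−2k−6)(−2k**3+12k**2+18k−108) + (−64k**2+576k−1152)
  −2k**3+12k**2+18k−108 = ((1/32)k+3/32)(−64k**2+576k−1152) + (0)
Last nonzero remainder: −64k**2+576k−1152. Dividing through by −64 gives the monic gcd k**2−9k+18.
Cancel k**2−9k+18 from numerator and denominator to get the reduced form.

(14−12k−2k**2)/(3+k)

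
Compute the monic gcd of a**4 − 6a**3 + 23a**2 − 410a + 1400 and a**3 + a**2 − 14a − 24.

a − 4

By polynomial division,
  a**4 − 6a**3 + 23a**2 − 410a + 1400 = (a − 7)(a**3 + a**2 − 14a − 24) + (44a**2 − 484a + 1232)
  a**3 + a**2 − 14a − 24 = ((1/44)a + 3/11)(44a**2 − 484a + 1232) + (90a − 360)
  44a**2 − 484a + 1232 = ((22/45)a − 154/45)(90a − 360) + (0)
Last nonzero remainder: 90a − 360. Dividing through by 90 gives the monic gcd a − 4.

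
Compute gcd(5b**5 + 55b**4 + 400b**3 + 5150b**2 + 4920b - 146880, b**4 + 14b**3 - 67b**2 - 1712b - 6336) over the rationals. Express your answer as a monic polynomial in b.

b**2 + 17b + 72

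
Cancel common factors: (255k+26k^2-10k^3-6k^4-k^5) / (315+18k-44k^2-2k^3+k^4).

(-17k-4k^2-k^3)/(-21-4k+k^2)

Apply the Euclidean algorithm:
  -k^5-6k^4-10k^3+26k^2+255k = (-k-8)(k^4-2k^3-44k^2+18k+315) + (-70k^3-308k^2+714k+2520)
  k^4-2k^3-44k^2+18k+315 = (-(1/70)k+16/175)(-70k^3-308k^2+714k+2520) + (-(141/25)k^2-(282/25)k+423/5)
  -70k^3-308k^2+714k+2520 = ((1750/141)k+1400/47)(-(141/25)k^2-(282/25)k+423/5) + (0)
Last nonzero remainder: -(141/25)k^2-(282/25)k+423/5. Dividing through by -141/25 gives the monic gcd k^2+2k-15.
Cancel k^2+2k-15 from numerator and denominator to get the reduced form.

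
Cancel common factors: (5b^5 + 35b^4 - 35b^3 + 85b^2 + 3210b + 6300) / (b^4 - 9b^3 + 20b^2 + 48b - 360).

(5b^2 + 50b + 105)/(b - 6)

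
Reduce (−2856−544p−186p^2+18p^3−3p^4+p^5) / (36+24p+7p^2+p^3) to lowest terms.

(−238+34p−7p^2+p^3)/(3+p)

By polynomial division,
  p^5−3p^4+18p^3−186p^2−544p−2856 = (p^2−10p+64)(p^3+7p^2+24p+36) + (−430p^2−1720p−5160)
  p^3+7p^2+24p+36 = (−(1/430)p−3/430)(−430p^2−1720p−5160) + (0)
Last nonzero remainder: −430p^2−1720p−5160. Dividing through by −430 gives the monic gcd p^2+4p+12.
Cancel p^2+4p+12 from numerator and denominator to get the reduced form.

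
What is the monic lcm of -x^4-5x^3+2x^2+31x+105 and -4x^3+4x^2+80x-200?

x^6-x^5-22x^4+31x^3+61x^2+320x-1050

By polynomial division,
  -x^4-5x^3+2x^2+31x+105 = ((1/4)x+3/2)(-4x^3+4x^2+80x-200) + (-24x^2-39x+405)
  -4x^3+4x^2+80x-200 = ((1/6)x-7/16)(-24x^2-39x+405) + (-(73/16)x-365/16)
  -24x^2-39x+405 = ((384/73)x-1296/73)(-(73/16)x-365/16) + (0)
Last nonzero remainder: -(73/16)x-365/16. Dividing through by -73/16 gives the monic gcd x+5.
Then lcm(f, g) = f·g / gcd(f, g); expanding and making the result monic gives the answer.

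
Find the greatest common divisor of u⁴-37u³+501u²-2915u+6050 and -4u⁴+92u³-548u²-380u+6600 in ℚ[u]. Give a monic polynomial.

u³-26u²+215u-550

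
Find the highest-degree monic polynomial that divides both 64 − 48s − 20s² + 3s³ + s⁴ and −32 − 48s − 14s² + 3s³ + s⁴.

−16 + s²

Euclidean algorithm in ℚ[s]:
  s⁴ + 3s³ − 20s² − 48s + 64 = (s⁴ + 3s³ − 14s² − 48s − 32) + (−6s² + 96)
  s⁴ + 3s³ − 14s² − 48s − 32 = (−(1/6)s² − (1/2)s − 1/3)(−6s² + 96) + (0)
Last nonzero remainder: −6s² + 96. Dividing through by −6 gives the monic gcd s² − 16.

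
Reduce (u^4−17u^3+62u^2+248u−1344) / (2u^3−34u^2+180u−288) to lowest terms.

By polynomial division,
  u^4−17u^3+62u^2+248u−1344 = ((1/2)u)(2u^3−34u^2+180u−288) + (−28u^2+392u−1344)
  2u^3−34u^2+180u−288 = (−(1/14)u+3/14)(−28u^2+392u−1344) + (0)
Last nonzero remainder: −28u^2+392u−1344. Dividing through by −28 gives the monic gcd u^2−14u+48.
Cancel u^2−14u+48 from numerator and denominator to get the reduced form.

(u^2−3u−28)/(2u−6)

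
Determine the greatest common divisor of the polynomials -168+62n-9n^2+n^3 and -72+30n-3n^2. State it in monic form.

Apply the Euclidean algorithm:
  n^3-9n^2+62n-168 = (-(1/3)n-1/3)(-3n^2+30n-72) + (48n-192)
  -3n^2+30n-72 = (-(1/16)n+3/8)(48n-192) + (0)
Last nonzero remainder: 48n-192. Dividing through by 48 gives the monic gcd n-4.

-4+n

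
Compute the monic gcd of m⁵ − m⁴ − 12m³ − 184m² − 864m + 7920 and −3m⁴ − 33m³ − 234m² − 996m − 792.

Repeated division with remainder:
  m⁵ − m⁴ − 12m³ − 184m² − 864m + 7920 = (−(1/3)m + 4)(−3m⁴ − 33m³ − 234m² − 996m − 792) + (42m³ + 420m² + 2856m + 11088)
  −3m⁴ − 33m³ − 234m² − 996m − 792 = (−(1/14)m − 1/14)(42m³ + 420m² + 2856m + 11088) + (0)
Last nonzero remainder: 42m³ + 420m² + 2856m + 11088. Dividing through by 42 gives the monic gcd m³ + 10m² + 68m + 264.

m³ + 10m² + 68m + 264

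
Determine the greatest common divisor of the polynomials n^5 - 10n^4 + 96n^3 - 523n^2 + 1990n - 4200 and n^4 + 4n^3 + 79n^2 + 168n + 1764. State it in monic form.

By polynomial division,
  n^5 - 10n^4 + 96n^3 - 523n^2 + 1990n - 4200 = (n - 14)(n^4 + 4n^3 + 79n^2 + 168n + 1764) + (73n^3 + 415n^2 + 2578n + 20496)
  n^4 + 4n^3 + 79n^2 + 168n + 1764 = ((1/73)n - 123/5329)(73n^3 + 415n^2 + 2578n + 20496) + ((283842/5329)n^2 - (283842/5329)n + 11921364/5329)
  73n^3 + 415n^2 + 2578n + 20496 = ((389017/283842)n + 1300276/141921)((283842/5329)n^2 - (283842/5329)n + 11921364/5329) + (0)
Last nonzero remainder: (283842/5329)n^2 - (283842/5329)n + 11921364/5329. Dividing through by 283842/5329 gives the monic gcd n^2 - n + 42.

n^2 - n + 42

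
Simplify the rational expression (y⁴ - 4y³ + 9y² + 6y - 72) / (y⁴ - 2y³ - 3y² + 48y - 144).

(y + 2)/(y + 4)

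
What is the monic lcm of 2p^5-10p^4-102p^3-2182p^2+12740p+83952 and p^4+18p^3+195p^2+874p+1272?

Apply the Euclidean algorithm:
  2p^5-10p^4-102p^3-2182p^2+12740p+83952 = (2p-46)(p^4+18p^3+195p^2+874p+1272) + (336p^3+5040p^2+50400p+142464)
  p^4+18p^3+195p^2+874p+1272 = ((1/336)p+1/112)(336p^3+5040p^2+50400p+142464) + (0)
Last nonzero remainder: 336p^3+5040p^2+50400p+142464. Dividing through by 336 gives the monic gcd p^3+15p^2+150p+424.
Then lcm(f, g) = f·g / gcd(f, g); expanding and making the result monic gives the answer.

p^6-2p^5-66p^4-1244p^3+3097p^2+61086p+125928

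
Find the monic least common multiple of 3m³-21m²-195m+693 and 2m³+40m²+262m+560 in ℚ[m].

Repeated division with remainder:
  3m³-21m²-195m+693 = (3/2)(2m³+40m²+262m+560) + (-81m²-588m-147)
  2m³+40m²+262m+560 = (-(2/81)m-688/2187)(-81m²-588m-147) + ((53504/729)m+374528/729)
  -81m²-588m-147 = (-(59049/53504)m-15309/53504)((53504/729)m+374528/729) + (0)
Last nonzero remainder: (53504/729)m+374528/729. Dividing through by 53504/729 gives the monic gcd m+7.
Then lcm(f, g) = f·g / gcd(f, g); expanding and making the result monic gives the answer.

m⁵+6m⁴-116m³-894m²+403m+9240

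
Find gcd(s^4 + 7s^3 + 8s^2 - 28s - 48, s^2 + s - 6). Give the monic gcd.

Apply the Euclidean algorithm:
  s^4 + 7s^3 + 8s^2 - 28s - 48 = (s^2 + 6s + 8)(s^2 + s - 6) + (0)
The last nonzero remainder s^2 + s - 6 is already monic.

s^2 + s - 6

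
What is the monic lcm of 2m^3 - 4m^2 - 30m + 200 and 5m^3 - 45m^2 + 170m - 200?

Apply the Euclidean algorithm:
  2m^3 - 4m^2 - 30m + 200 = (2/5)(5m^3 - 45m^2 + 170m - 200) + (14m^2 - 98m + 280)
  5m^3 - 45m^2 + 170m - 200 = ((5/14)m - 5/7)(14m^2 - 98m + 280) + (0)
Last nonzero remainder: 14m^2 - 98m + 280. Dividing through by 14 gives the monic gcd m^2 - 7m + 20.
Then lcm(f, g) = f·g / gcd(f, g); expanding and making the result monic gives the answer.

m^4 - 4m^3 - 11m^2 + 130m - 200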